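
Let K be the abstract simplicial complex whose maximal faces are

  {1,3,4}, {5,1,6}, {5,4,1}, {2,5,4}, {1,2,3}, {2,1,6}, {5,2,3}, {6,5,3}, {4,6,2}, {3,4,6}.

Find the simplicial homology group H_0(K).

We work with the vertex ordering 1 < 2 < 3 < 4 < 5 < 6. The simplices of K, each written with vertices in increasing order, are:

  0-simplices (6): [1], [2], [3], [4], [5], [6]
  1-simplices (15): [1,2], [1,3], [1,4], [1,5], [1,6], [2,3], [2,4], [2,5], [2,6], [3,4], [3,5], [3,6], [4,5], [4,6], [5,6]
  2-simplices (10): [1,2,3], [1,2,6], [1,3,4], [1,4,5], [1,5,6], [2,3,5], [2,4,5], [2,4,6], [3,4,6], [3,5,6]

Hence C_0 ≅ Z^6, C_1 ≅ Z^15, C_2 ≅ Z^10.

∂_1: C_1 → C_0 is given by ∂[p,q] = [q] − [p].
This gives a 6×15 integer matrix of rank 5; reducing to Smith normal form yields diagonal entries (1,1,1,1,1).

∂_2: C_2 → C_1 sends each 2-simplex [p,q,r] to [q,r] − [p,r] + [p,q]. For instance
  ∂[1,2,3] = [2,3] − [1,3] + [1,2],
  ∂[1,2,6] = [2,6] − [1,6] + [1,2].
As a 15×10 matrix over Z this has rank 10, with invariant factors (1,1,1,1,1,1,1,1,1,2).

Now H_k = ker ∂_k / im ∂_{k+1}, so:

  H_0: rank C_0 − rank ∂_1 = 6 − 5 = 1, and the invariant factors of ∂_1 are all 1, so H_0 ≅ Z.

H_0 ≅ Z.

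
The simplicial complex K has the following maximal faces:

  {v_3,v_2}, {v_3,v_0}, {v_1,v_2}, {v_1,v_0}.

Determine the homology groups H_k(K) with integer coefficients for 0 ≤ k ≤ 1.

Order the vertices as v_0 < v_1 < v_2 < v_3. Listing each simplex with vertices in this order, K has dimension 1 with simplices:

  0-simplices (4): [v_0], [v_1], [v_2], [v_3]
  1-simplices (4): [v_0,v_1], [v_0,v_3], [v_1,v_2], [v_2,v_3]

giving chain groups C_0 ≅ Z^4, C_1 ≅ Z^4.

∂_1: C_1 → C_0 sends each edge [p,q] (with p < q) to q − p.
The resulting 4×4 matrix has rank 3, and its Smith normal form has invariant factors (1,1,1).

From H_k ≅ ker(∂_k) / im(∂_{k+1}) we obtain:

  H_0: rank C_0 − rank ∂_1 = 4 − 3 = 1, and the invariant factors of ∂_1 are all 1, so H_0 = Z.
  H_1: rank ker ∂_1 − rank ∂_2 = (4 − 3) − 0 = 1, and there is no ∂_2, so H_1 = Z.

H_0 = Z,  H_1 = Z.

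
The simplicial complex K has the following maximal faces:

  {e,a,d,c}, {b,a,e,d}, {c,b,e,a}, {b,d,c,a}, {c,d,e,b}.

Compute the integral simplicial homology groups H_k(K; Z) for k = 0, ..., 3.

We work with the vertex ordering a < b < c < d < e. The simplices of K, each written with vertices in increasing order, are:

  0-simplices (5): a, b, c, d, e
  1-simplices (10): ab, ac, ad, ae, bc, bd, be, cd, ce, de
  2-simplices (10): abc, abd, abe, acd, ace, ade, bcd, bce, bde, cde
  3-simplices (5): abcd, abce, abde, acde, bcde

giving chain groups C_0 ≅ Z^5, C_1 ≅ Z^10, C_2 ≅ Z^10, C_3 ≅ Z^5.

Boundary ∂_1: C_1 → C_0 sends each edge [p,q] (with p < q) to q − p.
The resulting 5×10 matrix has rank 4, and its Smith normal form has invariant factors (1,1,1,1).

The boundary map ∂_2: C_2 → C_1 acts by ∂[p,q,r] = [q,r] − [p,r] + [p,q]. For instance
  ∂abc = bc − ac + ab,
  ∂cde = de − ce + cd.
The resulting 10×10 matrix has rank 6, and its Smith normal form has invariant factors (1,1,1,1,1,1).

∂_3: C_3 → C_2 sends each 3-simplex σ to the alternating sum Σ_i (−1)^i (σ with its i-th vertex removed). For instance
  ∂abcd = bcd − acd + abd − abc,
  ∂abce = bce − ace + abe − abc.
The resulting 10×5 matrix has rank 4, and its Smith normal form has invariant factors (1,1,1,1).

From H_k ≅ ker(∂_k) / im(∂_{k+1}) we obtain:

  H_0: rank C_0 − rank ∂_1 = 5 − 4 = 1, and the invariant factors of ∂_1 are all 1, so H_0 ≅ Z.
  H_1: rank ker ∂_1 − rank ∂_2 = (10 − 4) − 6 = 0, and the invariant factors of ∂_2 are all 1, so H_1 ≅ 0.
  H_2: rank ker ∂_2 − rank ∂_3 = (10 − 6) − 4 = 0, and the invariant factors of ∂_3 are all 1, so H_2 ≅ 0.
  H_3: rank ker ∂_3 − rank ∂_4 = (5 − 4) − 0 = 1, and there is no ∂_4, so H_3 ≅ Z.

H_0 ≅ Z,  H_1 = 0,  H_2 = 0,  H_3 ≅ Z.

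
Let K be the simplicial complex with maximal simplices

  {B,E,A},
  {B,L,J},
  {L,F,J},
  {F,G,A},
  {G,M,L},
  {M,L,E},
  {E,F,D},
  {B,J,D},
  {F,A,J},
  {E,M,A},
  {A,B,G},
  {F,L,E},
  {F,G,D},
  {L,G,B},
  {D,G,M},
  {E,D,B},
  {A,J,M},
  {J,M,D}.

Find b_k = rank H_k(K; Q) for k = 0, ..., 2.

Fix the vertex order A < B < D < E < F < G < J < L < M and write every simplex with vertices in increasing order. Then dim K = 2 and the simplices of K are:

  0-simplices (9): A, B, D, E, F, G, J, L, M
  1-simplices (27): AB, AE, AF, AG, AJ, AM, BD, BE, BG, BJ, BL, DE, DF, DG, DJ, DM, EF, EL, EM, FG, FJ, FL, GL, GM, JL, JM, LM
  2-simplices (18): ABE, ABG, AEM, AFG, AFJ, AJM, BDE, BDJ, BGL, BJL, DEF, DFG, DGM, DJM, EFL, ELM, FJL, GLM

giving chain groups C_0 ≅ Z^9, C_1 ≅ Z^27, C_2 ≅ Z^18.

The boundary map ∂_1: C_1 → C_0 is given by ∂[p,q] = [q] − [p].
This gives a 9×27 integer matrix of rank 8; reducing to Smith normal form yields diagonal entries (1,1,1,1,1,1,1,1).

Boundary ∂_2: C_2 → C_1 sends each 2-simplex [p,q,r] to [q,r] − [p,r] + [p,q]. For instance
  ∂BDJ = DJ − BJ + BD,
  ∂ELM = LM − EM + EL.
The 27×18 boundary matrix has rank 17 and Smith normal form diag(1,1,1,1,1,1,1,1,1,1,1,1,1,1,1,1,1).

From H_k ≅ ker(∂_k) / im(∂_{k+1}) we obtain:

  H_0: rank C_0 − rank ∂_1 = 9 − 8 = 1, and the invariant factors of ∂_1 are all 1, so H_0 ≅ Z.
  H_1: rank ker ∂_1 − rank ∂_2 = (27 − 8) − 17 = 2, and the invariant factors of ∂_2 are all 1, so H_1 ≅ Z^2.
  H_2: rank ker ∂_2 − rank ∂_3 = (18 − 17) − 0 = 1, and there is no ∂_3, so H_2 ≅ Z.

As a check, the Euler characteristic is 9 − 27 + 18 = 0, which agrees with 1 − 2 + 1 = 0.
(K is a triangulation of the torus T^2.)

Hence the Betti numbers are b_0 = 1, b_1 = 2, b_2 = 1.

b_0 = 1, b_1 = 2, b_2 = 1.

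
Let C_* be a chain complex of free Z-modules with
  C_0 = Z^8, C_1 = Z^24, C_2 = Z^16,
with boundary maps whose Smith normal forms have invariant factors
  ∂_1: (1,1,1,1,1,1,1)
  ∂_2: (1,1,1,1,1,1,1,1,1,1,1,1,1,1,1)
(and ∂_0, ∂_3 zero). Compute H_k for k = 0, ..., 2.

H_0 = Z,  H_1 = Z^2,  H_2 = Z.

H_0: b_0 = 8 − 0 − 7 = 1; torsion from ∂_1 factors > 1: none. So H_0 = Z.
H_1: b_1 = 24 − 7 − 15 = 2; torsion from ∂_2 factors > 1: none. So H_1 = Z^2.
H_2: b_2 = 16 − 15 − 0 = 1; torsion from ∂_3 factors > 1: none. So H_2 = Z.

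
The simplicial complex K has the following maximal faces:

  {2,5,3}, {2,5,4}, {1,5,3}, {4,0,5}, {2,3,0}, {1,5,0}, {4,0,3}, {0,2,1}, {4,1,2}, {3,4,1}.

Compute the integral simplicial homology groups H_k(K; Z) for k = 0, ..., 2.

Order the vertices as 0 < 1 < 2 < 3 < 4 < 5. Listing each simplex with vertices in this order, K has dimension 2 with simplices:

  0-simplices (6): [0], [1], [2], [3], [4], [5]
  1-simplices (15): [0,1], [0,2], [0,3], [0,4], [0,5], [1,2], [1,3], [1,4], [1,5], [2,3], [2,4], [2,5], [3,4], [3,5], [4,5]
  2-simplices (10): [0,1,2], [0,1,5], [0,2,3], [0,3,4], [0,4,5], [1,2,4], [1,3,4], [1,3,5], [2,3,5], [2,4,5]

giving chain groups C_0 ≅ Z^6, C_1 ≅ Z^15, C_2 ≅ Z^10.

Boundary ∂_1: C_1 → C_0 maps an edge to its endpoints' difference, ∂[p,q] = q − p.
As a 6×15 matrix over Z this has rank 5, with invariant factors (1,1,1,1,1).

∂_2: C_2 → C_1 sends each 2-simplex [p,q,r] to [q,r] − [p,r] + [p,q]. For instance
  ∂[0,3,4] = [3,4] − [0,4] + [0,3],
  ∂[0,2,3] = [2,3] − [0,3] + [0,2].
This gives a 15×10 integer matrix of rank 10; reducing to Smith normal form yields diagonal entries (1,1,1,1,1,1,1,1,1,2).

Computing H_k = (kernel of ∂_k) / (image of ∂_{k+1}):

  H_0: rank C_0 − rank ∂_1 = 6 − 5 = 1, and the invariant factors of ∂_1 are all 1, so H_0 ≅ Z.
  H_1: rank ker ∂_1 − rank ∂_2 = (15 − 5) − 10 = 0, and ∂_2 has invariant factor 2 > 1, so H_1 ≅ Z/2.
  H_2: rank ker ∂_2 − rank ∂_3 = (10 − 10) − 0 = 0, and there is no ∂_3, so H_2 ≅ 0.

H_0 = Z,  H_1 = Z/2,  H_2 = 0.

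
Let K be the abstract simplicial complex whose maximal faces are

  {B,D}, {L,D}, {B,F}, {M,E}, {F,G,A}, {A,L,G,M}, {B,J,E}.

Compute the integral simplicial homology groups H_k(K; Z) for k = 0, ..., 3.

K has 9 vertices, 15 edges, 6 triangles, 1 3-simplex.
rank ∂_0 = 0, rank ∂_1 = 8 ⇒ b_0 = 9 − 0 − 8 = 1; all invariant factors of ∂_1 are 1 so no torsion. So H_0 ≅ Z.
rank ∂_1 = 8, rank ∂_2 = 5 ⇒ b_1 = 15 − 8 − 5 = 2; all invariant factors of ∂_2 are 1 so no torsion. So H_1 ≅ Z^2.
rank ∂_2 = 5, rank ∂_3 = 1 ⇒ b_2 = 6 − 5 − 1 = 0; all invariant factors of ∂_3 are 1 so no torsion. So H_2 ≅ 0.
rank ∂_3 = 1, rank ∂_4 = 0 ⇒ b_3 = 1 − 1 − 0 = 0. So H_3 ≅ 0.

H_0 ≅ Z,  H_1 ≅ Z^2,  H_2 = 0,  H_3 = 0.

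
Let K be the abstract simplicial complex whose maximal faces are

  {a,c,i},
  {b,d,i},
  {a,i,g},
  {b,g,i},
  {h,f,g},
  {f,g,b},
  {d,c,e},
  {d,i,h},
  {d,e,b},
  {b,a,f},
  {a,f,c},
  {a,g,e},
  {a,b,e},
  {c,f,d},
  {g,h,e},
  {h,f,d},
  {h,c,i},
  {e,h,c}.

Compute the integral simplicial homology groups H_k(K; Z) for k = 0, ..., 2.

H_0 = Z,  H_1 = Z ⊕ Z_2,  H_2 = 0.

Order the vertices as a < b < c < d < e < f < g < h < i. Listing each simplex with vertices in this order, K has dimension 2 with simplices:

  0-simplices (9): a, b, c, d, e, f, g, h, i
  1-simplices (27): ab, ac, ae, af, ag, ai, bd, be, bf, bg, bi, cd, ce, cf, ch, ci, de, df, dh, di, eg, eh, fg, fh, gh, gi, hi
  2-simplices (18): abe, abf, acf, aci, aeg, agi, bde, bdi, bfg, bgi, cde, cdf, ceh, chi, dfh, dhi, egh, fgh

so the chain groups are C_0 ≅ Z^9, C_1 ≅ Z^27, C_2 ≅ Z^18.

Boundary ∂_1: C_1 → C_0 maps an edge to its endpoints' difference, ∂[p,q] = q − p.
As a 9×27 matrix over Z this has rank 8, with invariant factors (1,1,1,1,1,1,1,1).

The boundary map ∂_2: C_2 → C_1 acts by ∂[p,q,r] = [q,r] − [p,r] + [p,q]. For instance
  ∂agi = gi − ai + ag,
  ∂dhi = hi − di + dh.
This gives a 27×18 integer matrix of rank 18; reducing to Smith normal form yields diagonal entries (1,1,1,1,1,1,1,1,1,1,1,1,1,1,1,1,1,2).

Computing H_k = (kernel of ∂_k) / (image of ∂_{k+1}):

  H_0: rank C_0 − rank ∂_1 = 9 − 8 = 1, and the invariant factors of ∂_1 are all 1, so H_0 = Z.
  H_1: rank ker ∂_1 − rank ∂_2 = (27 − 8) − 18 = 1, and ∂_2 has invariant factor 2 > 1, so H_1 = Z ⊕ Z_2.
  H_2: rank ker ∂_2 − rank ∂_3 = (18 − 18) − 0 = 0, and there is no ∂_3, so H_2 = 0.

As a check, the Euler characteristic is 9 − 27 + 18 = 0, which agrees with 1 − 1 + 0 = 0.
(K is a triangulation of the Klein bottle.)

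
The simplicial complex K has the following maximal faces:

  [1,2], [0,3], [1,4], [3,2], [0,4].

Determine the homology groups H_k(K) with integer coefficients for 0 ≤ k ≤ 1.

K has 5 vertices, 5 edges.
rank ∂_0 = 0, rank ∂_1 = 4 ⇒ b_0 = 5 − 0 − 4 = 1; all invariant factors of ∂_1 are 1 so no torsion. So H_0 = Z.
rank ∂_1 = 4, rank ∂_2 = 0 ⇒ b_1 = 5 − 4 − 0 = 1. So H_1 = Z.

H_0 = Z,  H_1 = Z.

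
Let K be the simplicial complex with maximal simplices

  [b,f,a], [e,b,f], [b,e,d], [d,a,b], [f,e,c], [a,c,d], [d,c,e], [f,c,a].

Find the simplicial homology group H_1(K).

We work with the vertex ordering a < b < c < d < e < f. The simplices of K, each written with vertices in increasing order, are:

  0-simplices (6): a, b, c, d, e, f
  1-simplices (12): ab, ac, ad, af, bd, be, bf, cd, ce, cf, de, ef
  2-simplices (8): abd, abf, acd, acf, bde, bef, cde, cef

so the chain groups are C_0 ≅ Z^6, C_1 ≅ Z^12, C_2 ≅ Z^8.

The boundary map ∂_1: C_1 → C_0 maps an edge to its endpoints' difference, ∂[p,q] = q − p.
The resulting 6×12 matrix has rank 5, and its Smith normal form has invariant factors (1,1,1,1,1).

Boundary ∂_2: C_2 → C_1 sends each 2-simplex [p,q,r] to [q,r] − [p,r] + [p,q]. For instance
  ∂cef = ef − cf + ce,
  ∂abd = bd − ad + ab.
As a 12×8 matrix over Z this has rank 7, with invariant factors (1,1,1,1,1,1,1).

From H_k ≅ ker(∂_k) / im(∂_{k+1}) we obtain:

  H_1: rank ker ∂_1 − rank ∂_2 = (12 − 5) − 7 = 0, and the invariant factors of ∂_2 are all 1, so H_1 = 0.

H_1 ≅ 0.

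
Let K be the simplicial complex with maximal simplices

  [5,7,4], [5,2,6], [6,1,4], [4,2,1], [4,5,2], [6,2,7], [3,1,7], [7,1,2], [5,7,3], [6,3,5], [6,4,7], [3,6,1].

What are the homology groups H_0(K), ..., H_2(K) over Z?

K has 7 vertices, 18 edges, 12 triangles.
rank ∂_0 = 0, rank ∂_1 = 6 ⇒ b_0 = 7 − 0 − 6 = 1; all invariant factors of ∂_1 are 1 so no torsion. So H_0 = Z.
rank ∂_1 = 6, rank ∂_2 = 12 ⇒ b_1 = 18 − 6 − 12 = 0; ∂_2 has invariant factor(s) [2] giving torsion. So H_1 = Z/2Z.
rank ∂_2 = 12, rank ∂_3 = 0 ⇒ b_2 = 12 − 12 − 0 = 0. So H_2 = 0.

H_0 = Z,  H_1 = Z/2Z,  H_2 = 0.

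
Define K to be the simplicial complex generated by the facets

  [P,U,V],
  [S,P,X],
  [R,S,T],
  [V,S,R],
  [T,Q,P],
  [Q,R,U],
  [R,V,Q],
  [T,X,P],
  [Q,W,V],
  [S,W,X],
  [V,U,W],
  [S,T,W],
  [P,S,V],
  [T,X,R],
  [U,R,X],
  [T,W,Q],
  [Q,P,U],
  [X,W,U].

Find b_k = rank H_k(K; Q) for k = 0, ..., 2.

b_0 = 1, b_1 = 1, b_2 = 0.

Take the total order P < Q < R < S < T < U < V < W < X on the vertex set. Then K (dimension 2) consists of the simplices:

  0-simplices (9): P, Q, R, S, T, U, V, W, X
  1-simplices (27): PQ, PS, PT, PU, PV, PX, QR, QT, QU, QV, QW, RS, RT, RU, RV, RX, ST, SV, SW, SX, TW, TX, UV, UW, UX, VW, WX
  2-simplices (18): PQT, PQU, PSV, PSX, PTX, PUV, QRU, QRV, QTW, QVW, RST, RSV, RTX, RUX, STW, SWX, UVW, UWX

giving chain groups C_0 ≅ Z^9, C_1 ≅ Z^27, C_2 ≅ Z^18.

∂_1: C_1 → C_0 maps an edge to its endpoints' difference, ∂[p,q] = q − p. For instance
  ∂PU = U − P.
This gives a 9×27 integer matrix of rank 8; reducing to Smith normal form yields diagonal entries (1,1,1,1,1,1,1,1).

Boundary ∂_2: C_2 → C_1 acts by ∂[p,q,r] = [q,r] − [p,r] + [p,q]. For instance
  ∂QRV = RV − QV + QR,
  ∂QVW = VW − QW + QV.
The resulting 27×18 matrix has rank 18, and its Smith normal form has invariant factors (1,1,1,1,1,1,1,1,1,1,1,1,1,1,1,1,1,2).

From H_k ≅ ker(∂_k) / im(∂_{k+1}) we obtain:

  H_0: rank C_0 − rank ∂_1 = 9 − 8 = 1, and the invariant factors of ∂_1 are all 1, so H_0 ≅ Z.
  H_1: rank ker ∂_1 − rank ∂_2 = (27 − 8) − 18 = 1, and ∂_2 has invariant factor 2 > 1, so H_1 ≅ Z ⊕ Z/2.
  H_2: rank ker ∂_2 − rank ∂_3 = (18 − 18) − 0 = 0, and there is no ∂_3, so H_2 ≅ 0.

As a check, the Euler characteristic is 9 − 27 + 18 = 0, which agrees with 1 − 1 + 0 = 0.

Hence the Betti numbers are b_0 = 1, b_1 = 1, b_2 = 0.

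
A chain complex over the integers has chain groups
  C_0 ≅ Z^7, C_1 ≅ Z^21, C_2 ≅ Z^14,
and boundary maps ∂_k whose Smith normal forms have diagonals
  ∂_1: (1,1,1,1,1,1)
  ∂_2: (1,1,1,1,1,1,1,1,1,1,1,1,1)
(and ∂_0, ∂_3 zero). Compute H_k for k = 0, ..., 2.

H_0: b_0 = 7 − 0 − 6 = 1; torsion from ∂_1 factors > 1: none. So H_0 ≅ Z.
H_1: b_1 = 21 − 6 − 13 = 2; torsion from ∂_2 factors > 1: none. So H_1 ≅ Z^2.
H_2: b_2 = 14 − 13 − 0 = 1; torsion from ∂_3 factors > 1: none. So H_2 ≅ Z.

H_0 ≅ Z,  H_1 ≅ Z^2,  H_2 ≅ Z.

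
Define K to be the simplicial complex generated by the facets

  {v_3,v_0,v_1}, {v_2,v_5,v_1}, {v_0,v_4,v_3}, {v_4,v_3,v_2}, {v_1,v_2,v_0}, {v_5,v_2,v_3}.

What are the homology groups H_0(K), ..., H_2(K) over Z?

K has 6 vertices, 12 edges, 6 triangles.
rank ∂_0 = 0, rank ∂_1 = 5 ⇒ b_0 = 6 − 0 − 5 = 1; all invariant factors of ∂_1 are 1 so no torsion. So H_0 = Z.
rank ∂_1 = 5, rank ∂_2 = 6 ⇒ b_1 = 12 − 5 − 6 = 1; all invariant factors of ∂_2 are 1 so no torsion. So H_1 = Z.
rank ∂_2 = 6, rank ∂_3 = 0 ⇒ b_2 = 6 − 6 − 0 = 0. So H_2 = 0.

H_0 = Z,  H_1 = Z,  H_2 = 0.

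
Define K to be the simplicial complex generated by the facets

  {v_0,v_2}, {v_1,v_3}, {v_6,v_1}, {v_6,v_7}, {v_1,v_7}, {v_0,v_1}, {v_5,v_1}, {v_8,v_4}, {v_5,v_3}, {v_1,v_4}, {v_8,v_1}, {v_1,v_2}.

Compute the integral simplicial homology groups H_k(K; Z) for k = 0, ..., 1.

Fix the vertex order v_0 < v_1 < v_2 < v_3 < v_4 < v_5 < v_6 < v_7 < v_8 and write every simplex with vertices in increasing order. Then dim K = 1 and the simplices of K are:

  0-simplices (9): [v_0], [v_1], [v_2], [v_3], [v_4], [v_5], [v_6], [v_7], [v_8]
  1-simplices (12): [v_0,v_1], [v_0,v_2], [v_1,v_2], [v_1,v_3], [v_1,v_4], [v_1,v_5], [v_1,v_6], [v_1,v_7], [v_1,v_8], [v_3,v_5], [v_4,v_8], [v_6,v_7]

giving chain groups C_0 ≅ Z^9, C_1 ≅ Z^12.

The boundary map ∂_1: C_1 → C_0 maps an edge to its endpoints' difference, ∂[p,q] = q − p. For instance
  ∂[v_0,v_1] = [v_1] − [v_0].
This gives a 9×12 integer matrix of rank 8; reducing to Smith normal form yields diagonal entries (1,1,1,1,1,1,1,1).

Reading off H_k = ker ∂_k / im ∂_{k+1}:

  H_0: rank C_0 − rank ∂_1 = 9 − 8 = 1, and the invariant factors of ∂_1 are all 1, so H_0 = Z.
  H_1: rank ker ∂_1 − rank ∂_2 = (12 − 8) − 0 = 4, and there is no ∂_2, so H_1 = Z^4.

H_0 ≅ Z,  H_1 ≅ Z^4.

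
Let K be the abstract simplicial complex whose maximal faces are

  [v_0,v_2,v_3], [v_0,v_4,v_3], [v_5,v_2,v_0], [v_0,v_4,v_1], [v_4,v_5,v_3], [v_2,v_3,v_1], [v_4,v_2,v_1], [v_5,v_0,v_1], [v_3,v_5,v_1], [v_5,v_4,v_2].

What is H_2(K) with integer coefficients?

We work with the vertex ordering v_0 < v_1 < v_2 < v_3 < v_4 < v_5. The simplices of K, each written with vertices in increasing order, are:

  0-simplices (6): [v_0], [v_1], [v_2], [v_3], [v_4], [v_5]
  1-simplices (15): (15 of them)
  2-simplices (10): [v_0,v_1,v_4], [v_0,v_1,v_5], [v_0,v_2,v_3], [v_0,v_2,v_5], [v_0,v_3,v_4], [v_1,v_2,v_3], [v_1,v_2,v_4], [v_1,v_3,v_5], [v_2,v_4,v_5], [v_3,v_4,v_5]

Hence C_0 ≅ Z^6, C_1 ≅ Z^15, C_2 ≅ Z^10.

∂_1: C_1 → C_0 maps an edge to its endpoints' difference, ∂[p,q] = q − p.
The 6×15 boundary matrix has rank 5 and Smith normal form diag(1,1,1,1,1).

Boundary ∂_2: C_2 → C_1 sends each 2-simplex [p,q,r] to [q,r] − [p,r] + [p,q]. For instance
  ∂[v_3,v_4,v_5] = [v_4,v_5] − [v_3,v_5] + [v_3,v_4],
  ∂[v_2,v_4,v_5] = [v_4,v_5] − [v_2,v_5] + [v_2,v_4].
The 15×10 boundary matrix has rank 10 and Smith normal form diag(1,1,1,1,1,1,1,1,1,2).

Computing H_k = (kernel of ∂_k) / (image of ∂_{k+1}):

  H_2: rank ker ∂_2 − rank ∂_3 = (10 − 10) − 0 = 0, and there is no ∂_3, so H_2 ≅ 0.

H_2 ≅ 0.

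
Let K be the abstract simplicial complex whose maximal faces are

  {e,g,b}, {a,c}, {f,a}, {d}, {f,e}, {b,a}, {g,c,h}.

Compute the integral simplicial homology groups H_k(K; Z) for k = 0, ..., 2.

H_0 ≅ Z^2,  H_1 ≅ Z^2,  H_2 = 0.

Take the total order a < b < c < d < e < f < g < h on the vertex set. Then K (dimension 2) consists of the simplices:

  0-simplices (8): a, b, c, d, e, f, g, h
  1-simplices (10): ab, ac, af, be, bg, cg, ch, ef, eg, gh
  2-simplices (2): beg, cgh

so the chain groups are C_0 ≅ Z^8, C_1 ≅ Z^10, C_2 ≅ Z^2.

∂_1: C_1 → C_0 maps an edge to its endpoints' difference, ∂[p,q] = q − p. For instance
  ∂ch = h − c.
The resulting 8×10 matrix has rank 6, and its Smith normal form has invariant factors (1,1,1,1,1,1).

Boundary ∂_2: C_2 → C_1 sends each 2-simplex [p,q,r] to [q,r] − [p,r] + [p,q]. For instance
  ∂cgh = gh − ch + cg,
  ∂beg = eg − bg + be.
The 10×2 boundary matrix has rank 2 and Smith normal form diag(1,1).

Now H_k = ker ∂_k / im ∂_{k+1}, so:

  H_0: rank C_0 − rank ∂_1 = 8 − 6 = 2, and the invariant factors of ∂_1 are all 1, so H_0 = Z^2.
  H_1: rank ker ∂_1 − rank ∂_2 = (10 − 6) − 2 = 2, and the invariant factors of ∂_2 are all 1, so H_1 = Z^2.
  H_2: rank ker ∂_2 − rank ∂_3 = (2 − 2) − 0 = 0, and there is no ∂_3, so H_2 = 0.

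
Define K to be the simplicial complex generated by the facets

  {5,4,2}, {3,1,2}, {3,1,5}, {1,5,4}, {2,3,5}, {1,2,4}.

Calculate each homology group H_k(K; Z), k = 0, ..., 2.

H_0 ≅ Z,  H_1 = 0,  H_2 ≅ Z.

Order the vertices as 1 < 2 < 3 < 4 < 5. Listing each simplex with vertices in this order, K has dimension 2 with simplices:

  0-simplices (5): [1], [2], [3], [4], [5]
  1-simplices (9): [1,2], [1,3], [1,4], [1,5], [2,3], [2,4], [2,5], [3,5], [4,5]
  2-simplices (6): [1,2,3], [1,2,4], [1,3,5], [1,4,5], [2,3,5], [2,4,5]

giving chain groups C_0 ≅ Z^5, C_1 ≅ Z^9, C_2 ≅ Z^6.

Boundary ∂_1: C_1 → C_0 is given by ∂[p,q] = [q] − [p]. For instance
  ∂[4,5] = [5] − [4].
This gives a 5×9 integer matrix of rank 4; reducing to Smith normal form yields diagonal entries (1,1,1,1).

Boundary ∂_2: C_2 → C_1 acts by ∂[p,q,r] = [q,r] − [p,r] + [p,q]. For instance
  ∂[2,3,5] = [3,5] − [2,5] + [2,3],
  ∂[1,2,3] = [2,3] − [1,3] + [1,2].
The resulting 9×6 matrix has rank 5, and its Smith normal form has invariant factors (1,1,1,1,1).

Reading off H_k = ker ∂_k / im ∂_{k+1}:

  H_0: rank C_0 − rank ∂_1 = 5 − 4 = 1, and the invariant factors of ∂_1 are all 1, so H_0 ≅ Z.
  H_1: rank ker ∂_1 − rank ∂_2 = (9 − 4) − 5 = 0, and the invariant factors of ∂_2 are all 1, so H_1 ≅ 0.
  H_2: rank ker ∂_2 − rank ∂_3 = (6 − 5) − 0 = 1, and there is no ∂_3, so H_2 ≅ Z.

As a check, the Euler characteristic is 5 − 9 + 6 = 2, which agrees with 1 − 0 + 1 = 2.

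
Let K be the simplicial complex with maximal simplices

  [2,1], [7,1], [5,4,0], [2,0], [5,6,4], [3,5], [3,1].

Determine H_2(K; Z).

H_2 = 0.

We work with the vertex ordering 0 < 1 < 2 < 3 < 4 < 5 < 6 < 7. The simplices of K, each written with vertices in increasing order, are:

  0-simplices (8): [0], [1], [2], [3], [4], [5], [6], [7]
  1-simplices (10): [0,2], [0,4], [0,5], [1,2], [1,3], [1,7], [3,5], [4,5], [4,6], [5,6]
  2-simplices (2): [0,4,5], [4,5,6]

so the chain groups are C_0 ≅ Z^8, C_1 ≅ Z^10, C_2 ≅ Z^2.

The boundary map ∂_1: C_1 → C_0 maps an edge to its endpoints' difference, ∂[p,q] = q − p.
As a 8×10 matrix over Z this has rank 7, with invariant factors (1,1,1,1,1,1,1).

∂_2: C_2 → C_1 maps a triangle to the signed sum of its edges. For instance
  ∂[0,4,5] = [4,5] − [0,5] + [0,4],
  ∂[4,5,6] = [5,6] − [4,6] + [4,5].
The resulting 10×2 matrix has rank 2, and its Smith normal form has invariant factors (1,1).

Computing H_k = (kernel of ∂_k) / (image of ∂_{k+1}):

  H_2: rank ker ∂_2 − rank ∂_3 = (2 − 2) − 0 = 0, and there is no ∂_3, so H_2 ≅ 0.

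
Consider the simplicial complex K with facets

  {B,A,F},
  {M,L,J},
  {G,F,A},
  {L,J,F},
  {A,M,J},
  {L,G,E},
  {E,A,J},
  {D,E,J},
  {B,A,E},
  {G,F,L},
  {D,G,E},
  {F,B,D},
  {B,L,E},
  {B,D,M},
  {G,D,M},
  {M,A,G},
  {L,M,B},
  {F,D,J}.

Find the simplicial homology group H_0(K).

H_0 ≅ Z.

Take the total order A < B < D < E < F < G < J < L < M on the vertex set. Then K (dimension 2) consists of the simplices:

  0-simplices (9): A, B, D, E, F, G, J, L, M
  1-simplices (27): AB, AE, AF, AG, AJ, AM, BD, BE, BF, BL, BM, DE, DF, DG, DJ, DM, EG, EJ, EL, FG, FJ, FL, GL, GM, JL, JM, LM
  2-simplices (18): ABE, ABF, AEJ, AFG, AGM, AJM, BDF, BDM, BEL, BLM, DEG, DEJ, DFJ, DGM, EGL, FGL, FJL, JLM

Hence C_0 ≅ Z^9, C_1 ≅ Z^27, C_2 ≅ Z^18.

Boundary ∂_1: C_1 → C_0 is given by ∂[p,q] = [q] − [p]. For instance
  ∂BE = E − B.
This gives a 9×27 integer matrix of rank 8; reducing to Smith normal form yields diagonal entries (1,1,1,1,1,1,1,1).

∂_2: C_2 → C_1 maps a triangle to the signed sum of its edges. For instance
  ∂BEL = EL − BL + BE,
  ∂AJM = JM − AM + AJ.
The resulting 27×18 matrix has rank 17, and its Smith normal form has invariant factors (1,1,1,1,1,1,1,1,1,1,1,1,1,1,1,1,1).

Reading off H_k = ker ∂_k / im ∂_{k+1}:

  H_0: rank C_0 − rank ∂_1 = 9 − 8 = 1, and the invariant factors of ∂_1 are all 1, so H_0 ≅ Z.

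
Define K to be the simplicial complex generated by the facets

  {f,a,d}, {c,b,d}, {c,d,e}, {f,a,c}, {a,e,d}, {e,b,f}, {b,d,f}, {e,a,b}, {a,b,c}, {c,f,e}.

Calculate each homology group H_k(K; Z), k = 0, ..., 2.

We work with the vertex ordering a < b < c < d < e < f. The simplices of K, each written with vertices in increasing order, are:

  0-simplices (6): a, b, c, d, e, f
  1-simplices (15): ab, ac, ad, ae, af, bc, bd, be, bf, cd, ce, cf, de, df, ef
  2-simplices (10): abc, abe, acf, ade, adf, bcd, bdf, bef, cde, cef

Hence C_0 ≅ Z^6, C_1 ≅ Z^15, C_2 ≅ Z^10.

The boundary map ∂_1: C_1 → C_0 sends each edge [p,q] (with p < q) to q − p.
This gives a 6×15 integer matrix of rank 5; reducing to Smith normal form yields diagonal entries (1,1,1,1,1).

Boundary ∂_2: C_2 → C_1 maps a triangle to the signed sum of its edges. For instance
  ∂acf = cf − af + ac,
  ∂cde = de − ce + cd.
The 15×10 boundary matrix has rank 10 and Smith normal form diag(1,1,1,1,1,1,1,1,1,2).

Now H_k = ker ∂_k / im ∂_{k+1}, so:

  H_0: rank C_0 − rank ∂_1 = 6 − 5 = 1, and the invariant factors of ∂_1 are all 1, so H_0 ≅ Z.
  H_1: rank ker ∂_1 − rank ∂_2 = (15 − 5) − 10 = 0, and ∂_2 has invariant factor 2 > 1, so H_1 ≅ Z/2.
  H_2: rank ker ∂_2 − rank ∂_3 = (10 − 10) − 0 = 0, and there is no ∂_3, so H_2 ≅ 0.

H_0 = Z,  H_1 = Z/2,  H_2 = 0.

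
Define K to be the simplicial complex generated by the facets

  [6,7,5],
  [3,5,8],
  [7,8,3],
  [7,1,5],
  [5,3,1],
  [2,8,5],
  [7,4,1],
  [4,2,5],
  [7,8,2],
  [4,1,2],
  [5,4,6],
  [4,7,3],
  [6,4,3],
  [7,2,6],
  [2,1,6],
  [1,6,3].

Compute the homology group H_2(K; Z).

H_2 ≅ Z.

Order the vertices as 1 < 2 < 3 < 4 < 5 < 6 < 7 < 8. Listing each simplex with vertices in this order, K has dimension 2 with simplices:

  0-simplices (8): [1], [2], [3], [4], [5], [6], [7], [8]
  1-simplices (24): (24 of them)
  2-simplices (16): [1,2,4], [1,2,6], [1,3,5], [1,3,6], [1,4,7], [1,5,7], [2,4,5], [2,5,8], [2,6,7], [2,7,8], [3,4,6], [3,4,7], [3,5,8], [3,7,8], [4,5,6], [5,6,7]

so the chain groups are C_0 ≅ Z^8, C_1 ≅ Z^24, C_2 ≅ Z^16.

∂_1: C_1 → C_0 maps an edge to its endpoints' difference, ∂[p,q] = q − p. For instance
  ∂[1,7] = [7] − [1].
The resulting 8×24 matrix has rank 7, and its Smith normal form has invariant factors (1,1,1,1,1,1,1).

Boundary ∂_2: C_2 → C_1 acts by ∂[p,q,r] = [q,r] − [p,r] + [p,q]. For instance
  ∂[1,3,5] = [3,5] − [1,5] + [1,3],
  ∂[3,4,6] = [4,6] − [3,6] + [3,4].
The resulting 24×16 matrix has rank 15, and its Smith normal form has invariant factors (1,1,1,1,1,1,1,1,1,1,1,1,1,1,1).

Reading off H_k = ker ∂_k / im ∂_{k+1}:

  H_2: rank ker ∂_2 − rank ∂_3 = (16 − 15) − 0 = 1, and there is no ∂_3, so H_2 = Z.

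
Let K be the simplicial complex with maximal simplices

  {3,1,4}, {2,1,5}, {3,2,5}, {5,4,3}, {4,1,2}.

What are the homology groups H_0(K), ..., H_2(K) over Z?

Take the total order 1 < 2 < 3 < 4 < 5 on the vertex set. Then K (dimension 2) consists of the simplices:

  0-simplices (5): [1], [2], [3], [4], [5]
  1-simplices (10): [1,2], [1,3], [1,4], [1,5], [2,3], [2,4], [2,5], [3,4], [3,5], [4,5]
  2-simplices (5): [1,2,4], [1,2,5], [1,3,4], [2,3,5], [3,4,5]

Hence C_0 ≅ Z^5, C_1 ≅ Z^10, C_2 ≅ Z^5.

The boundary map ∂_1: C_1 → C_0 maps an edge to its endpoints' difference, ∂[p,q] = q − p. For instance
  ∂[4,5] = [5] − [4].
This gives a 5×10 integer matrix of rank 4; reducing to Smith normal form yields diagonal entries (1,1,1,1).

The boundary map ∂_2: C_2 → C_1 acts by ∂[p,q,r] = [q,r] − [p,r] + [p,q]. For instance
  ∂[1,2,5] = [2,5] − [1,5] + [1,2],
  ∂[2,3,5] = [3,5] − [2,5] + [2,3].
As a 10×5 matrix over Z this has rank 5, with invariant factors (1,1,1,1,1).

Now H_k = ker ∂_k / im ∂_{k+1}, so:

  H_0: rank C_0 − rank ∂_1 = 5 − 4 = 1, and the invariant factors of ∂_1 are all 1, so H_0 ≅ Z.
  H_1: rank ker ∂_1 − rank ∂_2 = (10 − 4) − 5 = 1, and the invariant factors of ∂_2 are all 1, so H_1 ≅ Z.
  H_2: rank ker ∂_2 − rank ∂_3 = (5 − 5) − 0 = 0, and there is no ∂_3, so H_2 ≅ 0.

(K is a triangulation of the Möbius band.)

H_0 ≅ Z,  H_1 ≅ Z,  H_2 = 0.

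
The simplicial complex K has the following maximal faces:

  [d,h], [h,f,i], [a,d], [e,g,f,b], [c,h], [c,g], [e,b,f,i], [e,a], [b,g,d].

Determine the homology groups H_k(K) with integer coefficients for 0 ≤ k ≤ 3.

H_0 = Z,  H_1 = Z^3,  H_2 = 0,  H_3 = 0.

Order the vertices as a < b < c < d < e < f < g < h < i. Listing each simplex with vertices in this order, K has dimension 3 with simplices:

  0-simplices (9): a, b, c, d, e, f, g, h, i
  1-simplices (18): ad, ae, bd, be, bf, bg, bi, cg, ch, dg, dh, ef, eg, ei, fg, fh, fi, hi
  2-simplices (9): bdg, bef, beg, bei, bfg, bfi, efg, efi, fhi
  3-simplices (2): befg, befi

Hence C_0 ≅ Z^9, C_1 ≅ Z^18, C_2 ≅ Z^9, C_3 ≅ Z^2.

The boundary map ∂_1: C_1 → C_0 sends each edge [p,q] (with p < q) to q − p.
The resulting 9×18 matrix has rank 8, and its Smith normal form has invariant factors (1,1,1,1,1,1,1,1).

The boundary map ∂_2: C_2 → C_1 acts by ∂[p,q,r] = [q,r] − [p,r] + [p,q]. For instance
  ∂bfi = fi − bi + bf,
  ∂bdg = dg − bg + bd.
The 18×9 boundary matrix has rank 7 and Smith normal form diag(1,1,1,1,1,1,1).

Boundary ∂_3: C_3 → C_2 sends each 3-simplex σ to the alternating sum Σ_i (−1)^i (σ with its i-th vertex removed). For instance
  ∂befi = efi − bfi + bei − bef,
  ∂befg = efg − bfg + beg − bef.
The 9×2 boundary matrix has rank 2 and Smith normal form diag(1,1).

Computing H_k = (kernel of ∂_k) / (image of ∂_{k+1}):

  H_0: rank C_0 − rank ∂_1 = 9 − 8 = 1, and the invariant factors of ∂_1 are all 1, so H_0 = Z.
  H_1: rank ker ∂_1 − rank ∂_2 = (18 − 8) − 7 = 3, and the invariant factors of ∂_2 are all 1, so H_1 = Z^3.
  H_2: rank ker ∂_2 − rank ∂_3 = (9 − 7) − 2 = 0, and the invariant factors of ∂_3 are all 1, so H_2 = 0.
  H_3: rank ker ∂_3 − rank ∂_4 = (2 − 2) − 0 = 0, and there is no ∂_4, so H_3 = 0.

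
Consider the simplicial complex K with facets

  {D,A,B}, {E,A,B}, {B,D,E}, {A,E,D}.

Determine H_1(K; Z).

H_1 = 0.

Fix the vertex order A < B < D < E and write every simplex with vertices in increasing order. Then dim K = 2 and the simplices of K are:

  0-simplices (4): A, B, D, E
  1-simplices (6): AB, AD, AE, BD, BE, DE
  2-simplices (4): ABD, ABE, ADE, BDE

giving chain groups C_0 ≅ Z^4, C_1 ≅ Z^6, C_2 ≅ Z^4.

∂_1: C_1 → C_0 is given by ∂[p,q] = [q] − [p]. For instance
  ∂BD = D − B.
The 4×6 boundary matrix has rank 3 and Smith normal form diag(1,1,1).

∂_2: C_2 → C_1 sends each 2-simplex [p,q,r] to [q,r] − [p,r] + [p,q]. For instance
  ∂BDE = DE − BE + BD,
  ∂ABE = BE − AE + AB.
The resulting 6×4 matrix has rank 3, and its Smith normal form has invariant factors (1,1,1).

From H_k ≅ ker(∂_k) / im(∂_{k+1}) we obtain:

  H_1: rank ker ∂_1 − rank ∂_2 = (6 − 3) − 3 = 0, and the invariant factors of ∂_2 are all 1, so H_1 = 0.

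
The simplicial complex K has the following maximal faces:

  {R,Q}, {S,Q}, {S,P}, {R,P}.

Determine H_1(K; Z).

We work with the vertex ordering P < Q < R < S. The simplices of K, each written with vertices in increasing order, are:

  0-simplices (4): P, Q, R, S
  1-simplices (4): PR, PS, QR, QS

Hence C_0 ≅ Z^4, C_1 ≅ Z^4.

∂_1: C_1 → C_0 is given by ∂[p,q] = [q] − [p].
This gives a 4×4 integer matrix of rank 3; reducing to Smith normal form yields diagonal entries (1,1,1).

Computing H_k = (kernel of ∂_k) / (image of ∂_{k+1}):

  H_1: rank ker ∂_1 − rank ∂_2 = (4 − 3) − 0 = 1, and there is no ∂_2, so H_1 ≅ Z.

H_1 ≅ Z.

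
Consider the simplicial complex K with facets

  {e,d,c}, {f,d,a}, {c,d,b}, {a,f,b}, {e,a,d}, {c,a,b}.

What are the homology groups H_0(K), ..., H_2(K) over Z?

Take the total order a < b < c < d < e < f on the vertex set. Then K (dimension 2) consists of the simplices:

  0-simplices (6): a, b, c, d, e, f
  1-simplices (12): ab, ac, ad, ae, af, bc, bd, bf, cd, ce, de, df
  2-simplices (6): abc, abf, ade, adf, bcd, cde

giving chain groups C_0 ≅ Z^6, C_1 ≅ Z^12, C_2 ≅ Z^6.

∂_1: C_1 → C_0 sends each edge [p,q] (with p < q) to q − p. For instance
  ∂ce = e − c.
The 6×12 boundary matrix has rank 5 and Smith normal form diag(1,1,1,1,1).

Boundary ∂_2: C_2 → C_1 maps a triangle to the signed sum of its edges. For instance
  ∂bcd = cd − bd + bc,
  ∂cde = de − ce + cd.
The resulting 12×6 matrix has rank 6, and its Smith normal form has invariant factors (1,1,1,1,1,1).

From H_k ≅ ker(∂_k) / im(∂_{k+1}) we obtain:

  H_0: rank C_0 − rank ∂_1 = 6 − 5 = 1, and the invariant factors of ∂_1 are all 1, so H_0 = Z.
  H_1: rank ker ∂_1 − rank ∂_2 = (12 − 5) − 6 = 1, and the invariant factors of ∂_2 are all 1, so H_1 = Z.
  H_2: rank ker ∂_2 − rank ∂_3 = (6 − 6) − 0 = 0, and there is no ∂_3, so H_2 = 0.

As a check, the Euler characteristic is 6 − 12 + 6 = 0, which agrees with 1 − 1 + 0 = 0.
(K is a triangulation of the cylinder S^1 x I.)

H_0 = Z,  H_1 = Z,  H_2 = 0.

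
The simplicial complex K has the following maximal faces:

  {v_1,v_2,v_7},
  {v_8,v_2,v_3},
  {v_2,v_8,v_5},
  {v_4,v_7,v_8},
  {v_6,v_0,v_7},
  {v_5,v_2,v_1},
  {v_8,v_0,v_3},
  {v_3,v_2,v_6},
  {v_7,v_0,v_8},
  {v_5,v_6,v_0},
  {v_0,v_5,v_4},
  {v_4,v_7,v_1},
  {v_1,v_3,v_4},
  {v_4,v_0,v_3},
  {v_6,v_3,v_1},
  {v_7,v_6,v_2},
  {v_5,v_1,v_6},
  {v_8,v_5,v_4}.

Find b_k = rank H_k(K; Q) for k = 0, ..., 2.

b_0 = 1, b_1 = 1, b_2 = 0.

Order the vertices as v_0 < v_1 < v_2 < v_3 < v_4 < v_5 < v_6 < v_7 < v_8. Listing each simplex with vertices in this order, K has dimension 2 with simplices:

  0-simplices (9): [v_0], [v_1], [v_2], [v_3], [v_4], [v_5], [v_6], [v_7], [v_8]
  1-simplices (27): (27 of them)
  2-simplices (18): (18 of them)

giving chain groups C_0 ≅ Z^9, C_1 ≅ Z^27, C_2 ≅ Z^18.

∂_1: C_1 → C_0 is given by ∂[p,q] = [q] − [p]. For instance
  ∂[v_1,v_7] = [v_7] − [v_1].
This gives a 9×27 integer matrix of rank 8; reducing to Smith normal form yields diagonal entries (1,1,1,1,1,1,1,1).

∂_2: C_2 → C_1 acts by ∂[p,q,r] = [q,r] − [p,r] + [p,q]. For instance
  ∂[v_1,v_2,v_7] = [v_2,v_7] − [v_1,v_7] + [v_1,v_2],
  ∂[v_2,v_6,v_7] = [v_6,v_7] − [v_2,v_7] + [v_2,v_6].
As a 27×18 matrix over Z this has rank 18, with invariant factors (1,1,1,1,1,1,1,1,1,1,1,1,1,1,1,1,1,2).

Now H_k = ker ∂_k / im ∂_{k+1}, so:

  H_0: rank C_0 − rank ∂_1 = 9 − 8 = 1, and the invariant factors of ∂_1 are all 1, so H_0 ≅ Z.
  H_1: rank ker ∂_1 − rank ∂_2 = (27 − 8) − 18 = 1, and ∂_2 has invariant factor 2 > 1, so H_1 ≅ Z ⊕ Z/2.
  H_2: rank ker ∂_2 − rank ∂_3 = (18 − 18) − 0 = 0, and there is no ∂_3, so H_2 ≅ 0.

As a check, the Euler characteristic is 9 − 27 + 18 = 0, which agrees with 1 − 1 + 0 = 0.

Hence the Betti numbers are b_0 = 1, b_1 = 1, b_2 = 0.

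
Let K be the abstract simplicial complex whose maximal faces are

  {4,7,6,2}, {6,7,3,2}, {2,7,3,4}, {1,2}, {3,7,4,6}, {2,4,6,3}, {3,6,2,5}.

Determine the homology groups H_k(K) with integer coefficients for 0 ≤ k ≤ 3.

H_0 ≅ Z,  H_1 = 0,  H_2 = 0,  H_3 ≅ Z.

Fix the vertex order 1 < 2 < 3 < 4 < 5 < 6 < 7 and write every simplex with vertices in increasing order. Then dim K = 3 and the simplices of K are:

  0-simplices (7): [1], [2], [3], [4], [5], [6], [7]
  1-simplices (14): [1,2], [2,3], [2,4], [2,5], [2,6], [2,7], [3,4], [3,5], [3,6], [3,7], [4,6], [4,7], [5,6], [6,7]
  2-simplices (13): [2,3,4], [2,3,5], [2,3,6], [2,3,7], [2,4,6], [2,4,7], [2,5,6], [2,6,7], [3,4,6], [3,4,7], [3,5,6], [3,6,7], [4,6,7]
  3-simplices (6): [2,3,4,6], [2,3,4,7], [2,3,5,6], [2,3,6,7], [2,4,6,7], [3,4,6,7]

Hence C_0 ≅ Z^7, C_1 ≅ Z^14, C_2 ≅ Z^13, C_3 ≅ Z^6.

Boundary ∂_1: C_1 → C_0 sends each edge [p,q] (with p < q) to q − p.
The 7×14 boundary matrix has rank 6 and Smith normal form diag(1,1,1,1,1,1).

∂_2: C_2 → C_1 maps a triangle to the signed sum of its edges. For instance
  ∂[2,3,7] = [3,7] − [2,7] + [2,3],
  ∂[3,5,6] = [5,6] − [3,6] + [3,5].
The resulting 14×13 matrix has rank 8, and its Smith normal form has invariant factors (1,1,1,1,1,1,1,1).

Boundary ∂_3: C_3 → C_2 sends each 3-simplex σ to the alternating sum Σ_i (−1)^i (σ with its i-th vertex removed). For instance
  ∂[3,4,6,7] = [4,6,7] − [3,6,7] + [3,4,7] − [3,4,6],
  ∂[2,3,5,6] = [3,5,6] − [2,5,6] + [2,3,6] − [2,3,5].
As a 13×6 matrix over Z this has rank 5, with invariant factors (1,1,1,1,1).

From H_k ≅ ker(∂_k) / im(∂_{k+1}) we obtain:

  H_0: rank C_0 − rank ∂_1 = 7 − 6 = 1, and the invariant factors of ∂_1 are all 1, so H_0 = Z.
  H_1: rank ker ∂_1 − rank ∂_2 = (14 − 6) − 8 = 0, and the invariant factors of ∂_2 are all 1, so H_1 = 0.
  H_2: rank ker ∂_2 − rank ∂_3 = (13 − 8) − 5 = 0, and the invariant factors of ∂_3 are all 1, so H_2 = 0.
  H_3: rank ker ∂_3 − rank ∂_4 = (6 − 5) − 0 = 1, and there is no ∂_4, so H_3 = Z.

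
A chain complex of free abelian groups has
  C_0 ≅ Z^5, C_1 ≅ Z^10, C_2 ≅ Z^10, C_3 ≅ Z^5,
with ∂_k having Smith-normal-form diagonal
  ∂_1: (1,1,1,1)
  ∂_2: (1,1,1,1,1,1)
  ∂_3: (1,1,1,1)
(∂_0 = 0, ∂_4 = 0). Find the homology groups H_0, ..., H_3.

H_0 ≅ Z,  H_1 = 0,  H_2 = 0,  H_3 ≅ Z.

H_0: b_0 = 5 − 0 − 4 = 1; torsion from ∂_1 factors > 1: none. So H_0 ≅ Z.
H_1: b_1 = 10 − 4 − 6 = 0; torsion from ∂_2 factors > 1: none. So H_1 ≅ 0.
H_2: b_2 = 10 − 6 − 4 = 0; torsion from ∂_3 factors > 1: none. So H_2 ≅ 0.
H_3: b_3 = 5 − 4 − 0 = 1; torsion from ∂_4 factors > 1: none. So H_3 ≅ Z.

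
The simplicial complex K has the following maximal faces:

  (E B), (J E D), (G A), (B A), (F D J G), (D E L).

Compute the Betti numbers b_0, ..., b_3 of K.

b_0 = 1, b_1 = 1, b_2 = 0, b_3 = 0.

Order the vertices as A < B < D < E < F < G < J < L. Listing each simplex with vertices in this order, K has dimension 3 with simplices:

  0-simplices (8): A, B, D, E, F, G, J, L
  1-simplices (13): AB, AG, BE, DE, DF, DG, DJ, DL, EJ, EL, FG, FJ, GJ
  2-simplices (6): DEJ, DEL, DFG, DFJ, DGJ, FGJ
  3-simplices (1): DFGJ

so the chain groups are C_0 ≅ Z^8, C_1 ≅ Z^13, C_2 ≅ Z^6, C_3 ≅ Z^1.

∂_1: C_1 → C_0 sends each edge [p,q] (with p < q) to q − p.
The 8×13 boundary matrix has rank 7 and Smith normal form diag(1,1,1,1,1,1,1).

Boundary ∂_2: C_2 → C_1 maps a triangle to the signed sum of its edges. For instance
  ∂FGJ = GJ − FJ + FG,
  ∂DEL = EL − DL + DE.
The 13×6 boundary matrix has rank 5 and Smith normal form diag(1,1,1,1,1).

Boundary ∂_3: C_3 → C_2 sends each 3-simplex σ to the alternating sum Σ_i (−1)^i (σ with its i-th vertex removed). For instance
  ∂DFGJ = FGJ − DGJ + DFJ − DFG.
The resulting 6×1 matrix has rank 1, and its Smith normal form has invariant factors (1).

Computing H_k = (kernel of ∂_k) / (image of ∂_{k+1}):

  H_0: rank C_0 − rank ∂_1 = 8 − 7 = 1, and the invariant factors of ∂_1 are all 1, so H_0 ≅ Z.
  H_1: rank ker ∂_1 − rank ∂_2 = (13 − 7) − 5 = 1, and the invariant factors of ∂_2 are all 1, so H_1 ≅ Z.
  H_2: rank ker ∂_2 − rank ∂_3 = (6 − 5) − 1 = 0, and the invariant factors of ∂_3 are all 1, so H_2 ≅ 0.
  H_3: rank ker ∂_3 − rank ∂_4 = (1 − 1) − 0 = 0, and there is no ∂_4, so H_3 ≅ 0.

As a check, the Euler characteristic is 8 − 13 + 6 − 1 = 0, which agrees with 1 − 1 + 0 − 0 = 0.

Hence the Betti numbers are b_0 = 1, b_1 = 1, b_2 = 0, b_3 = 0.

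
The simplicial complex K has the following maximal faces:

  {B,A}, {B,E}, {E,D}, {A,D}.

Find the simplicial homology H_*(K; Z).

Fix the vertex order A < B < D < E and write every simplex with vertices in increasing order. Then dim K = 1 and the simplices of K are:

  0-simplices (4): A, B, D, E
  1-simplices (4): AB, AD, BE, DE

Hence C_0 ≅ Z^4, C_1 ≅ Z^4.

The boundary map ∂_1: C_1 → C_0 maps an edge to its endpoints' difference, ∂[p,q] = q − p. For instance
  ∂BE = E − B.
The resulting 4×4 matrix has rank 3, and its Smith normal form has invariant factors (1,1,1).

From H_k ≅ ker(∂_k) / im(∂_{k+1}) we obtain:

  H_0: rank C_0 − rank ∂_1 = 4 − 3 = 1, and the invariant factors of ∂_1 are all 1, so H_0 = Z.
  H_1: rank ker ∂_1 − rank ∂_2 = (4 − 3) − 0 = 1, and there is no ∂_2, so H_1 = Z.

As a check, the Euler characteristic is 4 − 4 = 0, which agrees with 1 − 1 = 0.

H_0 = Z,  H_1 = Z.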